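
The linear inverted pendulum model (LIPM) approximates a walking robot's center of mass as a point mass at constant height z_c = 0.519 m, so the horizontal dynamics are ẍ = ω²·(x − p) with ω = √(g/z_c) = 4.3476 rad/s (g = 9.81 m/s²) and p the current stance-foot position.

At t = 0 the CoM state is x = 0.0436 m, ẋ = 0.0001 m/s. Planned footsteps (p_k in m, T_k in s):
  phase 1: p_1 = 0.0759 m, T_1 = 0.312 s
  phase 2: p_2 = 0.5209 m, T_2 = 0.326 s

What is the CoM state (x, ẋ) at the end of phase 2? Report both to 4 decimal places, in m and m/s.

x = -0.7106, ẋ = -4.8764

phase 1: p=0.0759, T=0.312, ωT=1.356451, cosh=2.069982, sinh=1.812409; start (x,ẋ)=(0.043600, 0.000100) → end (x,ẋ)=(0.009081, -0.254305)
phase 2: p=0.5209, T=0.326, ωT=1.417318, cosh=2.184201, sinh=1.941837; start (x,ẋ)=(0.009081, -0.254305) → end (x,ẋ)=(-0.710599, -4.876397)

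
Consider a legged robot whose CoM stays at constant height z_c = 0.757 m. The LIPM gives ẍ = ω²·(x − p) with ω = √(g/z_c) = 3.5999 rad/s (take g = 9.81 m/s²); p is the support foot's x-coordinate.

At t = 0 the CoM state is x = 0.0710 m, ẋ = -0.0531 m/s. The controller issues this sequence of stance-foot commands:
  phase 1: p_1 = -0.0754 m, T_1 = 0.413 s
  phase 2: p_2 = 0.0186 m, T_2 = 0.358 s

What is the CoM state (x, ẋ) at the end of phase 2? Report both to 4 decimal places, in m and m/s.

phase 1: p=-0.0754, T=0.413, ωT=1.486759, cosh=2.324421, sinh=2.098316; start (x,ẋ)=(0.071000, -0.053100) → end (x,ẋ)=(0.233944, 0.982439)
phase 2: p=0.0186, T=0.358, ωT=1.288764, cosh=1.951956, sinh=1.676344; start (x,ẋ)=(0.233944, 0.982439) → end (x,ẋ)=(0.896429, 3.217209)

x = 0.8964, ẋ = 3.2172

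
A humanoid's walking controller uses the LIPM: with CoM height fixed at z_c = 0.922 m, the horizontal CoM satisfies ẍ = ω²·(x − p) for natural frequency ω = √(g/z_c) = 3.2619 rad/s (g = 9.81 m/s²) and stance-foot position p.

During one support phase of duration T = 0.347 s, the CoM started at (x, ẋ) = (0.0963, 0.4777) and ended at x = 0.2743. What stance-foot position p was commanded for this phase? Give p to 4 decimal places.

p = 0.1321

ωT = 3.2619·0.347 = 1.131879; cosh(ωT) = 1.711953, sinh(ωT) = 1.389526
x(T) = p + (x₀−p)·cosh(ωT) + (ẋ₀/ω)·sinh(ωT) ⇒ p·(1 − cosh) = x(T) − x₀·cosh − (ẋ₀/ω)·sinh
numerator   = 0.2743 − (0.0963)·1.711953 − (0.4777/3.2619)·1.389526 = -0.094055
denominator = 1 − 1.711953 = -0.711953
p = -0.094055 / -0.711953 = 0.1321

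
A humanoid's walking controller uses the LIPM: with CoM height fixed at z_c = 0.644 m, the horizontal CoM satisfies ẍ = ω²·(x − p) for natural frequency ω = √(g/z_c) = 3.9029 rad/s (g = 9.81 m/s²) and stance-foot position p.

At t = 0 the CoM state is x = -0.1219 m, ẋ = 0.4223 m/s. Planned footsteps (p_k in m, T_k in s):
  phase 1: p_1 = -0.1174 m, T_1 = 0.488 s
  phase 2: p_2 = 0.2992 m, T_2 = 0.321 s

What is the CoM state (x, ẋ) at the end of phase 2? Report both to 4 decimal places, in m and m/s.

x = 0.7272, ẋ = 2.1538

phase 1: p=-0.1174, T=0.488, ωT=1.904615, cosh=3.432851, sinh=3.283971; start (x,ẋ)=(-0.121900, 0.422300) → end (x,ẋ)=(0.222483, 1.392017)
phase 2: p=0.2992, T=0.321, ωT=1.252831, cosh=1.892966, sinh=1.607271; start (x,ẋ)=(0.222483, 1.392017) → end (x,ẋ)=(0.727230, 2.153794)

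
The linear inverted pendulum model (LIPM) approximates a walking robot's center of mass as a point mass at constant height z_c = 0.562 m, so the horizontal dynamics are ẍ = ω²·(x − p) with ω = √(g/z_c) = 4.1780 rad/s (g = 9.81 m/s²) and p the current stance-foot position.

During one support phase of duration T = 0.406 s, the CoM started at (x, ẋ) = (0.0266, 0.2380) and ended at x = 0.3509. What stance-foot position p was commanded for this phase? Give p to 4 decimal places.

ωT = 4.1780·0.406 = 1.696268; cosh(ωT) = 2.818462, sinh(ωT) = 2.635095
x(T) = p + (x₀−p)·cosh(ωT) + (ẋ₀/ω)·sinh(ωT) ⇒ p·(1 − cosh) = x(T) − x₀·cosh − (ẋ₀/ω)·sinh
numerator   = 0.3509 − (0.0266)·2.818462 − (0.2380/4.1780)·2.635095 = 0.125821
denominator = 1 − 2.818462 = -1.818462
p = 0.125821 / -1.818462 = -0.0692

p = -0.0692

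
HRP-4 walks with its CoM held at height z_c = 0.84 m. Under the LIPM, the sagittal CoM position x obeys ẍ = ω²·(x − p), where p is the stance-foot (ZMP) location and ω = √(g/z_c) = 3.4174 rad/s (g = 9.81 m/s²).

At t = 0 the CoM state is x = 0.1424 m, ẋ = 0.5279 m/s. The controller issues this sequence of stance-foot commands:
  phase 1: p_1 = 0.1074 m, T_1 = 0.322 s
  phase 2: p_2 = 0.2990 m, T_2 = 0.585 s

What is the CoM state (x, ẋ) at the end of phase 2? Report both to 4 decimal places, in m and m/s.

x = 1.6781, ẋ = 4.8201

phase 1: p=0.1074, T=0.322, ωT=1.100403, cosh=1.669057, sinh=1.336320; start (x,ẋ)=(0.142400, 0.527900) → end (x,ẋ)=(0.372244, 1.040931)
phase 2: p=0.2990, T=0.585, ωT=1.999179, cosh=3.759219, sinh=3.623773; start (x,ẋ)=(0.372244, 1.040931) → end (x,ẋ)=(1.678131, 4.820131)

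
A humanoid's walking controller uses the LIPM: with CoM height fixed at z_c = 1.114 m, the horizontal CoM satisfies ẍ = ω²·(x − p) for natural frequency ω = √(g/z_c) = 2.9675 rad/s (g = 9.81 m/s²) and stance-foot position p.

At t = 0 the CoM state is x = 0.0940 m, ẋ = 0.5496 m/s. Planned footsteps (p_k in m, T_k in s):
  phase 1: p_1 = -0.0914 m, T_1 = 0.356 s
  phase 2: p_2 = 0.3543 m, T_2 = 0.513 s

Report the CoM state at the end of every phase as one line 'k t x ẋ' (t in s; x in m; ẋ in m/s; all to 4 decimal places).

phase 1: p=-0.0914, T=0.356, ωT=1.056430, cosh=1.611890, sinh=1.264195; start (x,ẋ)=(0.094000, 0.549600) → end (x,ẋ)=(0.441581, 1.581423)
phase 2: p=0.3543, T=0.513, ωT=1.522327, cosh=2.400541, sinh=2.182338; start (x,ẋ)=(0.441581, 1.581423) → end (x,ẋ)=(1.726821, 4.361513)

1 0.3560 0.4416 1.5814
2 0.8690 1.7268 4.3615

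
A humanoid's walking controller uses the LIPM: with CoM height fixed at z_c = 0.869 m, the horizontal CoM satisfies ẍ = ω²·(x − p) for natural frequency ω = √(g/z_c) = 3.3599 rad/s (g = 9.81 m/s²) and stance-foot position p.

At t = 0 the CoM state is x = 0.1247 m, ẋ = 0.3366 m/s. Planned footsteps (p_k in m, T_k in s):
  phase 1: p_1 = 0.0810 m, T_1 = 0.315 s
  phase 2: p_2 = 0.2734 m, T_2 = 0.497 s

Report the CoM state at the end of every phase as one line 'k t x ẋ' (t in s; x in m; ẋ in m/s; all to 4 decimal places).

1 0.3150 0.2785 0.7295
2 0.8120 0.8436 2.0499

phase 1: p=0.0810, T=0.315, ωT=1.058369, cosh=1.614344, sinh=1.267322; start (x,ẋ)=(0.124700, 0.336600) → end (x,ẋ)=(0.278509, 0.729466)
phase 2: p=0.2734, T=0.497, ωT=1.669870, cosh=2.749875, sinh=2.561604; start (x,ẋ)=(0.278509, 0.729466) → end (x,ẋ)=(0.843598, 2.049913)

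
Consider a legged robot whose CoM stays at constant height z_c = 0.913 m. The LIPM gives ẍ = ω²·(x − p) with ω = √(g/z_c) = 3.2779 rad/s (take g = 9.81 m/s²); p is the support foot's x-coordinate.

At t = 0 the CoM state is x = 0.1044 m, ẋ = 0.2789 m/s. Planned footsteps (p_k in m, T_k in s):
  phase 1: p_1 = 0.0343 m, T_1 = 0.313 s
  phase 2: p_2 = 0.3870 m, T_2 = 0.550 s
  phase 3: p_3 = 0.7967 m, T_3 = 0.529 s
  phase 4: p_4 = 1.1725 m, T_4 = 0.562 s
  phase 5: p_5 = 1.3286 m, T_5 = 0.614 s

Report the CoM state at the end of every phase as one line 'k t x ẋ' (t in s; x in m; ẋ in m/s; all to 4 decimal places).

phase 1: p=0.0343, T=0.313, ωT=1.025983, cosh=1.574140, sinh=1.215696; start (x,ẋ)=(0.104400, 0.278900) → end (x,ẋ)=(0.248085, 0.718371)
phase 2: p=0.3870, T=0.550, ωT=1.802845, cosh=3.115856, sinh=2.951027; start (x,ẋ)=(0.248085, 0.718371) → end (x,ẋ)=(0.600895, 0.894589)
phase 3: p=0.7967, T=0.529, ωT=1.734009, cosh=2.919944, sinh=2.743369; start (x,ẋ)=(0.600895, 0.894589) → end (x,ẋ)=(0.973667, 0.851373)
phase 4: p=1.1725, T=0.562, ωT=1.842180, cosh=3.234375, sinh=3.075903; start (x,ẋ)=(0.973667, 0.851373) → end (x,ẋ)=(1.328308, 0.748925)
phase 5: p=1.3286, T=0.614, ωT=2.012631, cosh=3.808306, sinh=3.674670; start (x,ẋ)=(1.328308, 0.748925) → end (x,ẋ)=(2.167065, 2.848617)

1 0.3130 0.2481 0.7184
2 0.8630 0.6009 0.8946
3 1.3920 0.9737 0.8514
4 1.9540 1.3283 0.7489
5 2.5680 2.1671 2.8486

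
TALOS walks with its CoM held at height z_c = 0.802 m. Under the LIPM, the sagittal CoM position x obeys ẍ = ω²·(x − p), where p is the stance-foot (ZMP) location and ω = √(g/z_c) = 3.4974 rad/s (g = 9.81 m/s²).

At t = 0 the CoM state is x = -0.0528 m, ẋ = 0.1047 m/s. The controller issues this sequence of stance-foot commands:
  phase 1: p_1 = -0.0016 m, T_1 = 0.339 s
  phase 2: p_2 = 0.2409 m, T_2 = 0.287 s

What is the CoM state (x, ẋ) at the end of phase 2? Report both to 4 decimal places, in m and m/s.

phase 1: p=-0.0016, T=0.339, ωT=1.185619, cosh=1.789134, sinh=1.483577; start (x,ẋ)=(-0.052800, 0.104700) → end (x,ẋ)=(-0.048791, -0.078337)
phase 2: p=0.2409, T=0.287, ωT=1.003754, cosh=1.547503, sinh=1.181002; start (x,ẋ)=(-0.048791, -0.078337) → end (x,ẋ)=(-0.233850, -1.317775)

x = -0.2338, ẋ = -1.3178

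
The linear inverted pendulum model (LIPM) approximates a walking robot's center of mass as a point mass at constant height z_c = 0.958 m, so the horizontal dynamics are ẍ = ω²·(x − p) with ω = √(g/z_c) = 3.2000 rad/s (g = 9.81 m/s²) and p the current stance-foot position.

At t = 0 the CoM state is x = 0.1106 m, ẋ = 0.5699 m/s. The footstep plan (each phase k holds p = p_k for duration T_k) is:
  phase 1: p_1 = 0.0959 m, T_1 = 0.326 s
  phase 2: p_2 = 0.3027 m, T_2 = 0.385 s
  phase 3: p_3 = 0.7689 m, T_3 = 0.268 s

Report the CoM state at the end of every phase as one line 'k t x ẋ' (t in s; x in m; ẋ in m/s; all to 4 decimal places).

1 0.3260 0.3407 0.9676
2 0.7110 0.8476 1.9905
3 0.9790 1.4797 3.0119

phase 1: p=0.0959, T=0.326, ωT=1.043200, cosh=1.595305, sinh=1.242980; start (x,ẋ)=(0.110600, 0.569900) → end (x,ẋ)=(0.340718, 0.967634)
phase 2: p=0.3027, T=0.385, ωT=1.232000, cosh=1.859894, sinh=1.568185; start (x,ẋ)=(0.340718, 0.967634) → end (x,ẋ)=(0.847606, 1.990478)
phase 3: p=0.7689, T=0.268, ωT=0.857600, cosh=1.390837, sinh=0.966659; start (x,ẋ)=(0.847606, 1.990478) → end (x,ẋ)=(1.479652, 3.011893)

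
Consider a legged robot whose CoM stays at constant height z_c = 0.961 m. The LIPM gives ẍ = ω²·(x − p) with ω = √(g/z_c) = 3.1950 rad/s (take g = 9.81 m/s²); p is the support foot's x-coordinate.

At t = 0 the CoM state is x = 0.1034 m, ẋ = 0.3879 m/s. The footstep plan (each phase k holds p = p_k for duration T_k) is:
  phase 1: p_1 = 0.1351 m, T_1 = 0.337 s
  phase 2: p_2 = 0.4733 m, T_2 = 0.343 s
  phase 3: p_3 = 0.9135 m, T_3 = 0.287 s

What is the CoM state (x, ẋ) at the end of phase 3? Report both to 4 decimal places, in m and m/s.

phase 1: p=0.1351, T=0.337, ωT=1.076715, cosh=1.637868, sinh=1.297155; start (x,ẋ)=(0.103400, 0.387900) → end (x,ẋ)=(0.240665, 0.503951)
phase 2: p=0.4733, T=0.343, ωT=1.095885, cosh=1.663036, sinh=1.328793; start (x,ẋ)=(0.240665, 0.503951) → end (x,ẋ)=(0.296012, -0.149561)
phase 3: p=0.9135, T=0.287, ωT=0.916965, cosh=1.450708, sinh=1.050978; start (x,ẋ)=(0.296012, -0.149561) → end (x,ẋ)=(-0.031493, -2.290417)

x = -0.0315, ẋ = -2.2904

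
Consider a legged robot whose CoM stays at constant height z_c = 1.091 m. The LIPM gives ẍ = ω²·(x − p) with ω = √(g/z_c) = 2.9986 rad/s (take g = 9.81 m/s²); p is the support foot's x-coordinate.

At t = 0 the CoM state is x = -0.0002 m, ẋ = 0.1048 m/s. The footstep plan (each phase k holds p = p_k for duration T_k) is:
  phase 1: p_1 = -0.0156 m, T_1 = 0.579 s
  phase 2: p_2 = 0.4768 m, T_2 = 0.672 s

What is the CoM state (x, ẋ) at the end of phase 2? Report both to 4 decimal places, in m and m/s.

x = -0.3312, ẋ = -2.2248

phase 1: p=-0.0156, T=0.579, ωT=1.736189, cosh=2.925932, sinh=2.749742; start (x,ẋ)=(-0.000200, 0.104800) → end (x,ẋ)=(0.125562, 0.433617)
phase 2: p=0.4768, T=0.672, ωT=2.015059, cosh=3.817242, sinh=3.683929; start (x,ẋ)=(0.125562, 0.433617) → end (x,ẋ)=(-0.331241, -2.224779)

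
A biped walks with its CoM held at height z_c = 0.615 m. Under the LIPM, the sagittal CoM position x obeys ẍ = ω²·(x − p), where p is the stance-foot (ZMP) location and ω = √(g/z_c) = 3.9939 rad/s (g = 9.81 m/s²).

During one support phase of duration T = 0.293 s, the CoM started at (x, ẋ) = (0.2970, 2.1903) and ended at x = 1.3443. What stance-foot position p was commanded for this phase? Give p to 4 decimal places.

p = -0.0275

ωT = 3.9939·0.293 = 1.170213; cosh(ωT) = 1.766489, sinh(ωT) = 1.456189
x(T) = p + (x₀−p)·cosh(ωT) + (ẋ₀/ω)·sinh(ωT) ⇒ p·(1 − cosh) = x(T) − x₀·cosh − (ẋ₀/ω)·sinh
numerator   = 1.3443 − (0.2970)·1.766489 − (2.1903/3.9939)·1.456189 = 0.021062
denominator = 1 − 1.766489 = -0.766489
p = 0.021062 / -0.766489 = -0.0275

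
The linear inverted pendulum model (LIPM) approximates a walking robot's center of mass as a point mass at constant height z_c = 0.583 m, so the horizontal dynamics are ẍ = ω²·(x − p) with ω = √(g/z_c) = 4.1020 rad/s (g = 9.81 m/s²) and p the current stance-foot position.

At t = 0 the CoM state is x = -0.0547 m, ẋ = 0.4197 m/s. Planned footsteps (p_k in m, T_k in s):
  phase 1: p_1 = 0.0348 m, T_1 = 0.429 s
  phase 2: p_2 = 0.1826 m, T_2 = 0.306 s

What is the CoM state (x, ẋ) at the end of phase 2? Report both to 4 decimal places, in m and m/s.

phase 1: p=0.0348, T=0.429, ωT=1.759758, cosh=2.991559, sinh=2.819472; start (x,ẋ)=(-0.054700, 0.419700) → end (x,ẋ)=(0.055532, 0.220447)
phase 2: p=0.1826, T=0.306, ωT=1.255212, cosh=1.896799, sinh=1.611783; start (x,ẋ)=(0.055532, 0.220447) → end (x,ẋ)=(0.028198, -0.421968)

x = 0.0282, ẋ = -0.4220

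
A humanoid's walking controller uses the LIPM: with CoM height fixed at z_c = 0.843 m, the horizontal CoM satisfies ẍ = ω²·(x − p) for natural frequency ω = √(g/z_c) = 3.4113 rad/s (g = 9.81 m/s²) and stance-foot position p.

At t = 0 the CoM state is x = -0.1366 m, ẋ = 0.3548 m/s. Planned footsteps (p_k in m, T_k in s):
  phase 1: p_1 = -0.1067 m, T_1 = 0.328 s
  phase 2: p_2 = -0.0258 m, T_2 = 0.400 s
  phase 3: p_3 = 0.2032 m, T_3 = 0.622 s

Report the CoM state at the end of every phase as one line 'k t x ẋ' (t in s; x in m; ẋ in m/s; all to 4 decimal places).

phase 1: p=-0.1067, T=0.328, ωT=1.118906, cosh=1.694071, sinh=1.367434; start (x,ẋ)=(-0.136600, 0.354800) → end (x,ẋ)=(-0.015130, 0.461581)
phase 2: p=-0.0258, T=0.400, ωT=1.364520, cosh=2.084674, sinh=1.829170; start (x,ẋ)=(-0.015130, 0.461581) → end (x,ẋ)=(0.243948, 1.028827)
phase 3: p=0.2032, T=0.622, ωT=2.121829, cosh=4.233099, sinh=4.113287; start (x,ẋ)=(0.243948, 1.028827) → end (x,ẋ)=(1.616232, 4.926889)

1 0.3280 -0.0151 0.4616
2 0.7280 0.2439 1.0288
3 1.3500 1.6162 4.9269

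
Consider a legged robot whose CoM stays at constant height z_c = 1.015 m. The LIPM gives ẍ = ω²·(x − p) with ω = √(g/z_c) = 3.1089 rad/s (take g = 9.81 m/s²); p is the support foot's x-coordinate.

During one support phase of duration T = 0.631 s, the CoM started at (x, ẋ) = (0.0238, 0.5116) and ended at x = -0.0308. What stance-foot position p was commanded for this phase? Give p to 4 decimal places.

p = 0.2630

ωT = 3.1089·0.631 = 1.961716; cosh(ωT) = 3.626068, sinh(ωT) = 3.485451
x(T) = p + (x₀−p)·cosh(ωT) + (ẋ₀/ω)·sinh(ωT) ⇒ p·(1 − cosh) = x(T) − x₀·cosh − (ẋ₀/ω)·sinh
numerator   = -0.0308 − (0.0238)·3.626068 − (0.5116/3.1089)·3.485451 = -0.690666
denominator = 1 − 3.626068 = -2.626068
p = -0.690666 / -2.626068 = 0.2630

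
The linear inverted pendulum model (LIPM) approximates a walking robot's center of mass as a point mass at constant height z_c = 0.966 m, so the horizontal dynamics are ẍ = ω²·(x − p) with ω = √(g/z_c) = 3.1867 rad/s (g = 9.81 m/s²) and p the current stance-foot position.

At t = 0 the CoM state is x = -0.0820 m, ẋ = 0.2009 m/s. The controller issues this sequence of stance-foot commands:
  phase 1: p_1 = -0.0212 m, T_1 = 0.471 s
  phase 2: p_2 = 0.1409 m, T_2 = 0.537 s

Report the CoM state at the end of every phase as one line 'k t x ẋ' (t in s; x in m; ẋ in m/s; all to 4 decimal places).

1 0.4710 -0.0300 0.0600
2 1.0080 -0.2971 -1.2865

phase 1: p=-0.0212, T=0.471, ωT=1.500936, cosh=2.354403, sinh=2.131482; start (x,ẋ)=(-0.082000, 0.200900) → end (x,ẋ)=(-0.029972, 0.060022)
phase 2: p=0.1409, T=0.537, ωT=1.711258, cosh=2.858280, sinh=2.677641; start (x,ẋ)=(-0.029972, 0.060022) → end (x,ẋ)=(-0.297066, -1.286464)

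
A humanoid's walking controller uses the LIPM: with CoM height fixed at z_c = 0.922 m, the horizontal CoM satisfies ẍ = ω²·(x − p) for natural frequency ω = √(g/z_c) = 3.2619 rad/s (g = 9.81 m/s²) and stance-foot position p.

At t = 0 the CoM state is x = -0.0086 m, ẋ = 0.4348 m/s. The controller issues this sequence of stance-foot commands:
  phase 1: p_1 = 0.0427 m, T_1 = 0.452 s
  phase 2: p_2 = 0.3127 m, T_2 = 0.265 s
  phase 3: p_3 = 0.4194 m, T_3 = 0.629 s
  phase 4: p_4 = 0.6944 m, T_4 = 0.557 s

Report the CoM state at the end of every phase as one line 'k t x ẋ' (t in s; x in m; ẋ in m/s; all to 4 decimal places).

1 0.4520 0.2007 0.6531
2 0.7170 0.3516 0.5560
3 1.3460 0.8034 1.3523
4 1.9030 2.2801 5.3344

phase 1: p=0.0427, T=0.452, ωT=1.474379, cosh=2.298621, sinh=2.069700; start (x,ẋ)=(-0.008600, 0.434800) → end (x,ẋ)=(0.200665, 0.653106)
phase 2: p=0.3127, T=0.265, ωT=0.864403, cosh=1.397446, sinh=0.976144; start (x,ẋ)=(0.200665, 0.653106) → end (x,ẋ)=(0.351583, 0.555951)
phase 3: p=0.4194, T=0.629, ωT=2.051735, cosh=3.954951, sinh=3.826440; start (x,ẋ)=(0.351583, 0.555951) → end (x,ẋ)=(0.803355, 1.352299)
phase 4: p=0.6944, T=0.557, ωT=1.816878, cosh=3.157577, sinh=2.995045; start (x,ẋ)=(0.803355, 1.352299) → end (x,ẋ)=(2.280102, 5.334430)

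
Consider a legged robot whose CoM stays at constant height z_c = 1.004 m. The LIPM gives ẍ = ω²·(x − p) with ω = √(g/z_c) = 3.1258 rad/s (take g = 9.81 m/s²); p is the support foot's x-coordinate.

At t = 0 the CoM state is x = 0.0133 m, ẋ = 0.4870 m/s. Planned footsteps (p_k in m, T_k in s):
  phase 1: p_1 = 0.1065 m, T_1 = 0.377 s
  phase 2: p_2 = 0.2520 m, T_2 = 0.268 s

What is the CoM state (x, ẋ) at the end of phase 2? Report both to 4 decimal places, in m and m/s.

x = 0.2709, ẋ = 0.3594

phase 1: p=0.1065, T=0.377, ωT=1.178427, cosh=1.778510, sinh=1.470748; start (x,ẋ)=(0.013300, 0.487000) → end (x,ẋ)=(0.169885, 0.437670)
phase 2: p=0.2520, T=0.268, ωT=0.837714, cosh=1.371889, sinh=0.939190; start (x,ẋ)=(0.169885, 0.437670) → end (x,ẋ)=(0.270852, 0.359369)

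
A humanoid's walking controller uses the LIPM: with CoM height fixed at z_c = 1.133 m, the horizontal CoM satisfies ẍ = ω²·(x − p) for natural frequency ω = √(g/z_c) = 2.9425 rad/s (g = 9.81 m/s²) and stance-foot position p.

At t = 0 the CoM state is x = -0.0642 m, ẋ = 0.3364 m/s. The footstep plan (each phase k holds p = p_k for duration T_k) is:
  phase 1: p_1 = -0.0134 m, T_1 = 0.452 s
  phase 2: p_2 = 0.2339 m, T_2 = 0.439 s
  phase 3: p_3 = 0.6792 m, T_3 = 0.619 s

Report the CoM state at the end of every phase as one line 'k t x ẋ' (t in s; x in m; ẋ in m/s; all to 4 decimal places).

phase 1: p=-0.0134, T=0.452, ωT=1.330010, cosh=2.022778, sinh=1.758303; start (x,ẋ)=(-0.064200, 0.336400) → end (x,ẋ)=(0.084860, 0.417633)
phase 2: p=0.2339, T=0.439, ωT=1.291757, cosh=1.956982, sinh=1.682195; start (x,ẋ)=(0.084860, 0.417633) → end (x,ẋ)=(0.180988, 0.079574)
phase 3: p=0.6792, T=0.619, ωT=1.821407, cosh=3.171175, sinh=3.009377; start (x,ẋ)=(0.180988, 0.079574) → end (x,ẋ)=(-0.819335, -4.159370)

1 0.4520 0.0849 0.4176
2 0.8910 0.1810 0.0796
3 1.5100 -0.8193 -4.1594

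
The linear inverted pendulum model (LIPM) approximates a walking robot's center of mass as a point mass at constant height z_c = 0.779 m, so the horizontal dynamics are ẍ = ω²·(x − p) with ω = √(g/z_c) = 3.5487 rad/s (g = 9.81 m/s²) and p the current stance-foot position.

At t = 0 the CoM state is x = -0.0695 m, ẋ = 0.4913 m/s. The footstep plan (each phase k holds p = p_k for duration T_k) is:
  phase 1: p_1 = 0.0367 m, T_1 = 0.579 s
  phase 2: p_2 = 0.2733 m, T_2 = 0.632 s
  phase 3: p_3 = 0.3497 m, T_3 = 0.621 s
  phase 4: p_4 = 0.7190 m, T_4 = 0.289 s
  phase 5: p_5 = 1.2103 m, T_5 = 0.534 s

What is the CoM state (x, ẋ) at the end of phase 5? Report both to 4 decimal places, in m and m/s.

x = 1.6003, ẋ = 1.7190

phase 1: p=0.0367, T=0.579, ωT=2.054697, cosh=3.966303, sinh=3.838172; start (x,ẋ)=(-0.069500, 0.491300) → end (x,ẋ)=(0.146855, 0.502146)
phase 2: p=0.2733, T=0.632, ωT=2.242778, cosh=4.762815, sinh=4.656651; start (x,ẋ)=(0.146855, 0.502146) → end (x,ẋ)=(0.329986, 0.302107)
phase 3: p=0.3497, T=0.621, ωT=2.203743, cosh=4.584622, sinh=4.474233; start (x,ẋ)=(0.329986, 0.302107) → end (x,ẋ)=(0.640217, 1.072031)
phase 4: p=0.7190, T=0.289, ωT=1.025574, cosh=1.573644, sinh=1.215053; start (x,ẋ)=(0.640217, 1.072031) → end (x,ẋ)=(0.962081, 1.347296)
phase 5: p=1.2103, T=0.534, ωT=1.895006, cosh=3.401452, sinh=3.251135; start (x,ẋ)=(0.962081, 1.347296) → end (x,ẋ)=(1.600318, 1.718987)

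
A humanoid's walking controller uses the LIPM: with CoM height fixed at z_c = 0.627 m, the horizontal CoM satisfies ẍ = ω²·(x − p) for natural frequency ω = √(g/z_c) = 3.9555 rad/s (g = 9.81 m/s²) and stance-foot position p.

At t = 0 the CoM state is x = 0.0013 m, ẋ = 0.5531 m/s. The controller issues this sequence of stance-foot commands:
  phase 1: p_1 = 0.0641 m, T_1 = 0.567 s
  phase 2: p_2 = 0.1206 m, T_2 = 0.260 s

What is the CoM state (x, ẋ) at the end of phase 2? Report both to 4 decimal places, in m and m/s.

x = 1.0423, ẋ = 3.7559

phase 1: p=0.0641, T=0.567, ωT=2.242768, cosh=4.762768, sinh=4.656604; start (x,ẋ)=(0.001300, 0.553100) → end (x,ẋ)=(0.416134, 1.477562)
phase 2: p=0.1206, T=0.260, ωT=1.028430, cosh=1.577120, sinh=1.219552; start (x,ẋ)=(0.416134, 1.477562) → end (x,ẋ)=(1.042251, 3.755929)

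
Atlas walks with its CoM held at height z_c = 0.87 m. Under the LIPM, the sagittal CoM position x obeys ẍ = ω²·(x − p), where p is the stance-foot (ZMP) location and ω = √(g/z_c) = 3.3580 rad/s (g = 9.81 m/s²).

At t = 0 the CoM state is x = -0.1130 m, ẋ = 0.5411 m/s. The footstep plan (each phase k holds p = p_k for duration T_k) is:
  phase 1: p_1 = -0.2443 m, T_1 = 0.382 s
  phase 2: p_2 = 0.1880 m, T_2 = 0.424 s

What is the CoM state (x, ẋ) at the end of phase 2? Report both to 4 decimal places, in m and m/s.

phase 1: p=-0.2443, T=0.382, ωT=1.282756, cosh=1.941919, sinh=1.664647; start (x,ẋ)=(-0.113000, 0.541100) → end (x,ẋ)=(0.278911, 1.784724)
phase 2: p=0.1880, T=0.424, ωT=1.423792, cosh=2.196819, sinh=1.956020; start (x,ẋ)=(0.278911, 1.784724) → end (x,ẋ)=(1.427309, 4.517848)

x = 1.4273, ẋ = 4.5178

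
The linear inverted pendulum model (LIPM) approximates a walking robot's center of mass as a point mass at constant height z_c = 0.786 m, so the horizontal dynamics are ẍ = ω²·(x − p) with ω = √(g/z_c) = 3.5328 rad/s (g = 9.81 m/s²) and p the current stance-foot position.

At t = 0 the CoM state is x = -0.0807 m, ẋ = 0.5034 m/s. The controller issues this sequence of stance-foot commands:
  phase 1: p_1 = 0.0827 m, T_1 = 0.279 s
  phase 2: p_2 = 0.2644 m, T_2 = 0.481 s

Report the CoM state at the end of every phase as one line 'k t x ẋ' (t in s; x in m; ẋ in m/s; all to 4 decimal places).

1 0.2790 -0.0024 0.1027
2 0.7600 -0.4128 -2.2014

phase 1: p=0.0827, T=0.279, ωT=0.985651, cosh=1.526376, sinh=1.153180; start (x,ẋ)=(-0.080700, 0.503400) → end (x,ẋ)=(-0.002390, 0.102694)
phase 2: p=0.2644, T=0.481, ωT=1.699277, cosh=2.826403, sinh=2.643587; start (x,ẋ)=(-0.002390, 0.102694) → end (x,ẋ)=(-0.412809, -2.201365)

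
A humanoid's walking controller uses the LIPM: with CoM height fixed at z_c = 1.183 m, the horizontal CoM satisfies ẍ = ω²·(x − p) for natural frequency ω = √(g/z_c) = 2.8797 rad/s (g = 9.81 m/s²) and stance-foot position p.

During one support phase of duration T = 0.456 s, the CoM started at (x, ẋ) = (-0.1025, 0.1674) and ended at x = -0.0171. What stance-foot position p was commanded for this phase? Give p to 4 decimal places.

ωT = 2.8797·0.456 = 1.313143; cosh(ωT) = 1.993407, sinh(ωT) = 1.724434
x(T) = p + (x₀−p)·cosh(ωT) + (ẋ₀/ω)·sinh(ωT) ⇒ p·(1 − cosh) = x(T) − x₀·cosh − (ẋ₀/ω)·sinh
numerator   = -0.0171 − (-0.1025)·1.993407 − (0.1674/2.8797)·1.724434 = 0.086981
denominator = 1 − 1.993407 = -0.993407
p = 0.086981 / -0.993407 = -0.0876

p = -0.0876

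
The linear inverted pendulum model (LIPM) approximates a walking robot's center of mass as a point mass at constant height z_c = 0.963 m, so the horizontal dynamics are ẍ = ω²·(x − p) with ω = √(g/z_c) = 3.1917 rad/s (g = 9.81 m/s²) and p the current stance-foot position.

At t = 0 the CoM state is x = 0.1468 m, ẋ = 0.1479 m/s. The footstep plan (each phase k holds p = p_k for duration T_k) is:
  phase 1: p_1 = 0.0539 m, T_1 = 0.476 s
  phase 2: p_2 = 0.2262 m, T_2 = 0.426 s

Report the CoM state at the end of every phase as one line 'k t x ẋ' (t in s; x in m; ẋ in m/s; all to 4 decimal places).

phase 1: p=0.0539, T=0.476, ωT=1.519249, cosh=2.393835, sinh=2.174959; start (x,ẋ)=(0.146800, 0.147900) → end (x,ẋ)=(0.377073, 0.998943)
phase 2: p=0.2262, T=0.426, ωT=1.359664, cosh=2.075816, sinh=1.819069; start (x,ẋ)=(0.377073, 0.998943) → end (x,ẋ)=(1.108719, 2.949576)

1 0.4760 0.3771 0.9989
2 0.9020 1.1087 2.9496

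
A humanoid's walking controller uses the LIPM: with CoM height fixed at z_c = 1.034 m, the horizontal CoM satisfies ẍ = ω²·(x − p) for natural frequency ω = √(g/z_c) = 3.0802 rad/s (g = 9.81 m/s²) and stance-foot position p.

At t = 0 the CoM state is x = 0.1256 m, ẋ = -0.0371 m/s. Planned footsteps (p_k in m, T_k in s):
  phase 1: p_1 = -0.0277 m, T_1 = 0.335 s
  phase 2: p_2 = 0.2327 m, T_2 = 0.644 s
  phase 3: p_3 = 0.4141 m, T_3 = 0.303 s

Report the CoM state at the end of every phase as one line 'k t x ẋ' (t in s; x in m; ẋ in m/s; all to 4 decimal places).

1 0.3350 0.2000 0.5198
2 0.9790 0.7132 1.5653
3 1.2820 1.3994 3.2881

phase 1: p=-0.0277, T=0.335, ωT=1.031867, cosh=1.581321, sinh=1.224980; start (x,ẋ)=(0.125600, -0.037100) → end (x,ẋ)=(0.199962, 0.519762)
phase 2: p=0.2327, T=0.644, ωT=1.983649, cosh=3.703392, sinh=3.565826; start (x,ẋ)=(0.199962, 0.519762) → end (x,ẋ)=(0.713166, 1.565305)
phase 3: p=0.4141, T=0.303, ωT=0.933301, cosh=1.468071, sinh=1.074817; start (x,ẋ)=(0.713166, 1.565305) → end (x,ẋ)=(1.399354, 3.288083)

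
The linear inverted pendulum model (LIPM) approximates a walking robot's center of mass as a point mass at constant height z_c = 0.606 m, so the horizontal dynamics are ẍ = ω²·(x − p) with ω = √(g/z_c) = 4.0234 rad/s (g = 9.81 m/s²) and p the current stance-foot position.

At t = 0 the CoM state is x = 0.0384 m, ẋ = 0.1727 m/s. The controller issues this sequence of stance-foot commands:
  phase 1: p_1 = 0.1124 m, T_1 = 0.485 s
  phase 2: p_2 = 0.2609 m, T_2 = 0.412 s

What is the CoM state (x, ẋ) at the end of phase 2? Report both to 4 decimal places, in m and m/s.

phase 1: p=0.1124, T=0.485, ωT=1.951349, cosh=3.590129, sinh=3.448047; start (x,ẋ)=(0.038400, 0.172700) → end (x,ẋ)=(-0.005266, -0.406577)
phase 2: p=0.2609, T=0.412, ωT=1.657641, cosh=2.718753, sinh=2.528165; start (x,ẋ)=(-0.005266, -0.406577) → end (x,ẋ)=(-0.718218, -3.812775)

x = -0.7182, ẋ = -3.8128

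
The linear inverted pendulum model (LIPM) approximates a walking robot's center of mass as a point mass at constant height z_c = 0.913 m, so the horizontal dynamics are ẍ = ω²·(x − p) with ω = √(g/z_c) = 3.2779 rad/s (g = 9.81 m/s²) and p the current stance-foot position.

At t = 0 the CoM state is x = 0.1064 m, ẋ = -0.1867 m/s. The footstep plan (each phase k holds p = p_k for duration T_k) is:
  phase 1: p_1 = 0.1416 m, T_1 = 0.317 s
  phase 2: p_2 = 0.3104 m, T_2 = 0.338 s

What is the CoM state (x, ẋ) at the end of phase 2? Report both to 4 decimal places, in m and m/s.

phase 1: p=0.1416, T=0.317, ωT=1.039094, cosh=1.590215, sinh=1.236440; start (x,ẋ)=(0.106400, -0.186700) → end (x,ẋ)=(0.015200, -0.439556)
phase 2: p=0.3104, T=0.338, ωT=1.107930, cosh=1.679163, sinh=1.348921; start (x,ẋ)=(0.015200, -0.439556) → end (x,ẋ)=(-0.366175, -2.043351)

x = -0.3662, ẋ = -2.0434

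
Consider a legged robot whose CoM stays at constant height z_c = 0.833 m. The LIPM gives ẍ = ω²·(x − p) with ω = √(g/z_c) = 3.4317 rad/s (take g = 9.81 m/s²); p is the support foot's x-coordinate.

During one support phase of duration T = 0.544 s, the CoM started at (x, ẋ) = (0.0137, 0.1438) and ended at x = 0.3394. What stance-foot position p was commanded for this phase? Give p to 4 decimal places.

p = -0.0700

ωT = 3.4317·0.544 = 1.866845; cosh(ωT) = 3.311234, sinh(ωT) = 3.156623
x(T) = p + (x₀−p)·cosh(ωT) + (ẋ₀/ω)·sinh(ωT) ⇒ p·(1 − cosh) = x(T) − x₀·cosh − (ẋ₀/ω)·sinh
numerator   = 0.3394 − (0.0137)·3.311234 − (0.1438/3.4317)·3.156623 = 0.161763
denominator = 1 − 3.311234 = -2.311234
p = 0.161763 / -2.311234 = -0.0700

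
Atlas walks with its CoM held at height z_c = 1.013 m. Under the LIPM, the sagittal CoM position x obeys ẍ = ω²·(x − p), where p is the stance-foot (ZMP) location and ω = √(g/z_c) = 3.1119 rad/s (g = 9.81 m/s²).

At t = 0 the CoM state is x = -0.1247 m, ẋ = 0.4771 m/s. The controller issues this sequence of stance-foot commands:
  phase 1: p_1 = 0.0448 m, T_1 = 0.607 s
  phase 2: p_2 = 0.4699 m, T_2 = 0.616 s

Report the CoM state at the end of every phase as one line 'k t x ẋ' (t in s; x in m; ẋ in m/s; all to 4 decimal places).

phase 1: p=0.0448, T=0.607, ωT=1.888923, cosh=3.381740, sinh=3.230505; start (x,ẋ)=(-0.124700, 0.477100) → end (x,ẋ)=(-0.033121, -0.090557)
phase 2: p=0.4699, T=0.616, ωT=1.916930, cosh=3.473555, sinh=3.326498; start (x,ẋ)=(-0.033121, -0.090557) → end (x,ẋ)=(-1.374173, -5.521691)

1 0.6070 -0.0331 -0.0906
2 1.2230 -1.3742 -5.5217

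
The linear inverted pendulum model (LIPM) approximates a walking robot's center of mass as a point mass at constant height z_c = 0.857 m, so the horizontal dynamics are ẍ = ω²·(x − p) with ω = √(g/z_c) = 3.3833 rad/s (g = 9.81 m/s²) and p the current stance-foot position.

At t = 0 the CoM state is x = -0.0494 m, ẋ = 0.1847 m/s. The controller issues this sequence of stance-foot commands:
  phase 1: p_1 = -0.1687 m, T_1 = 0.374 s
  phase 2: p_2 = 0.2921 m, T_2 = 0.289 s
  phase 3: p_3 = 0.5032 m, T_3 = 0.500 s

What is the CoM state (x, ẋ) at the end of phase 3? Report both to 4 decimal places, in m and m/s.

x = 1.0177, ẋ = 1.9762

phase 1: p=-0.1687, T=0.374, ωT=1.265354, cosh=1.913244, sinh=1.631104; start (x,ẋ)=(-0.049400, 0.184700) → end (x,ẋ)=(0.148595, 1.011735)
phase 2: p=0.2921, T=0.289, ωT=0.977774, cosh=1.517339, sinh=1.141192; start (x,ẋ)=(0.148595, 1.011735) → end (x,ẋ)=(0.415613, 0.981072)
phase 3: p=0.5032, T=0.500, ωT=1.691650, cosh=2.806323, sinh=2.622107; start (x,ẋ)=(0.415613, 0.981072) → end (x,ẋ)=(1.017749, 1.976190)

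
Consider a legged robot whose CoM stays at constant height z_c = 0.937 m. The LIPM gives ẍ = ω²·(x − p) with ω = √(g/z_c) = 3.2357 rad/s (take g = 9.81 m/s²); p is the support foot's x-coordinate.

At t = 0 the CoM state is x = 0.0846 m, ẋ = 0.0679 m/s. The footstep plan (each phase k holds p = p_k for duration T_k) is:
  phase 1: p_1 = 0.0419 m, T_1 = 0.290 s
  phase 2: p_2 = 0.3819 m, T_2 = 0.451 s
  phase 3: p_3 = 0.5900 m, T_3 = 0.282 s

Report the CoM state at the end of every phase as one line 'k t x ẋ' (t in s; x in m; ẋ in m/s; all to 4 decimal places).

1 0.2900 0.1275 0.2496
2 0.7410 -0.0379 -1.1092
3 1.0230 -0.6760 -3.7261

phase 1: p=0.0419, T=0.290, ωT=0.938353, cosh=1.473520, sinh=1.082248; start (x,ẋ)=(0.084600, 0.067900) → end (x,ẋ)=(0.127530, 0.249580)
phase 2: p=0.3819, T=0.451, ωT=1.459301, cosh=2.267674, sinh=2.035275; start (x,ẋ)=(0.127530, 0.249580) → end (x,ẋ)=(-0.037941, -1.109198)
phase 3: p=0.5900, T=0.282, ωT=0.912467, cosh=1.445996, sinh=1.044464; start (x,ẋ)=(-0.037941, -1.109198) → end (x,ẋ)=(-0.676042, -3.726067)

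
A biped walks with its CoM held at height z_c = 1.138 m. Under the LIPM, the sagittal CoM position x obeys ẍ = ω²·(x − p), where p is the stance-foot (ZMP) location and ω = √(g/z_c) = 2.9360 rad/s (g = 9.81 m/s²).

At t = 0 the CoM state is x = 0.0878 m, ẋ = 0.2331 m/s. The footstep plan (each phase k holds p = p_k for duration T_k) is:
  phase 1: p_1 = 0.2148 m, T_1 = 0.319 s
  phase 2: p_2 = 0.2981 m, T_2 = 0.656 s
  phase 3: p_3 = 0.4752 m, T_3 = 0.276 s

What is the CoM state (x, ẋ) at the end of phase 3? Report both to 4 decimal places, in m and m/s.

phase 1: p=0.2148, T=0.319, ωT=0.936584, cosh=1.471608, sinh=1.079643; start (x,ẋ)=(0.087800, 0.233100) → end (x,ẋ)=(0.113623, -0.059537)
phase 2: p=0.2981, T=0.656, ωT=1.926016, cosh=3.503922, sinh=3.358195; start (x,ẋ)=(0.113623, -0.059537) → end (x,ẋ)=(-0.416392, -2.027496)
phase 3: p=0.4752, T=0.276, ωT=0.810336, cosh=1.346686, sinh=0.901977; start (x,ẋ)=(-0.416392, -2.027496) → end (x,ẋ)=(-1.348368, -5.091521)

x = -1.3484, ẋ = -5.0915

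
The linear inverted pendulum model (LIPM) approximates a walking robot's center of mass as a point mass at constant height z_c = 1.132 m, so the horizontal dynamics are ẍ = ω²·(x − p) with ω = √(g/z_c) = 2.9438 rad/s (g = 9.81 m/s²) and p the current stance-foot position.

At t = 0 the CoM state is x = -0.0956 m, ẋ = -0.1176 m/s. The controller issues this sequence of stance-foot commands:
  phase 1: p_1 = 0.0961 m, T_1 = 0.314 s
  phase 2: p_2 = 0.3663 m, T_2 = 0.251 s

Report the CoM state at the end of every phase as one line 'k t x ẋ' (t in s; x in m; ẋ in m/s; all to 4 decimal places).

phase 1: p=0.0961, T=0.314, ωT=0.924353, cosh=1.458513, sinh=1.061725; start (x,ẋ)=(-0.095600, -0.117600) → end (x,ẋ)=(-0.225911, -0.770681)
phase 2: p=0.3663, T=0.251, ωT=0.738894, cosh=1.285630, sinh=0.807988; start (x,ẋ)=(-0.225911, -0.770681) → end (x,ẋ)=(-0.606594, -2.399417)

1 0.3140 -0.2259 -0.7707
2 0.5650 -0.6066 -2.3994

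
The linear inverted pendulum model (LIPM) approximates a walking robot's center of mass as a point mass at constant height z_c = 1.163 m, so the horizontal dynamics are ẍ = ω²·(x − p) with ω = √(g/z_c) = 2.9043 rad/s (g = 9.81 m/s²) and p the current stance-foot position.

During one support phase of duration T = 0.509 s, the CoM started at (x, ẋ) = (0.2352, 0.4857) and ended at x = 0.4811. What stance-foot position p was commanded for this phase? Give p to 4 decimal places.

p = 0.3131

ωT = 2.9043·0.509 = 1.478289; cosh(ωT) = 2.306731, sinh(ωT) = 2.078703
x(T) = p + (x₀−p)·cosh(ωT) + (ẋ₀/ω)·sinh(ωT) ⇒ p·(1 − cosh) = x(T) − x₀·cosh − (ẋ₀/ω)·sinh
numerator   = 0.4811 − (0.2352)·2.306731 − (0.4857/2.9043)·2.078703 = -0.409075
denominator = 1 − 2.306731 = -1.306731
p = -0.409075 / -1.306731 = 0.3131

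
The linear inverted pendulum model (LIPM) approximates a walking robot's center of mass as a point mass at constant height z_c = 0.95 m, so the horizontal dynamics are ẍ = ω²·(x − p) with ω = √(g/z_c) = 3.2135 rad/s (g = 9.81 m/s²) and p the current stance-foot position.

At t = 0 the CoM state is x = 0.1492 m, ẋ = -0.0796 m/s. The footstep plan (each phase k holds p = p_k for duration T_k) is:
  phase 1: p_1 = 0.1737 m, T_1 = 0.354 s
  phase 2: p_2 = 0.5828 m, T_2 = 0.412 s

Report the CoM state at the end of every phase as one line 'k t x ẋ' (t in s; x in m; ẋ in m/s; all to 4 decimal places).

phase 1: p=0.1737, T=0.354, ωT=1.137579, cosh=1.719901, sinh=1.399307; start (x,ẋ)=(0.149200, -0.079600) → end (x,ẋ)=(0.096901, -0.247073)
phase 2: p=0.5828, T=0.412, ωT=1.323962, cosh=2.012181, sinh=1.746102; start (x,ẋ)=(0.096901, -0.247073) → end (x,ẋ)=(-0.529167, -3.223582)

1 0.3540 0.0969 -0.2471
2 0.7660 -0.5292 -3.2236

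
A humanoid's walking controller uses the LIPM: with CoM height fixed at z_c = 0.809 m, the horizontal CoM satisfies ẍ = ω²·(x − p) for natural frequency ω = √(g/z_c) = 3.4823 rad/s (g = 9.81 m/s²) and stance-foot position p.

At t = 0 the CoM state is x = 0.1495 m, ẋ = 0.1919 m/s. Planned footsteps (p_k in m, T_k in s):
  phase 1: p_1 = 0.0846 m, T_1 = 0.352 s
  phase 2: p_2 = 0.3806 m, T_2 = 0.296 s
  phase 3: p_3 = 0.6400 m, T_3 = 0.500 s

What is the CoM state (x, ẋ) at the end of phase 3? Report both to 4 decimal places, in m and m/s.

x = 0.7704, ẋ = 0.6763

phase 1: p=0.0846, T=0.352, ωT=1.225770, cosh=1.850159, sinh=1.556628; start (x,ẋ)=(0.149500, 0.191900) → end (x,ẋ)=(0.290457, 0.706845)
phase 2: p=0.3806, T=0.296, ωT=1.030761, cosh=1.579967, sinh=1.223231; start (x,ẋ)=(0.290457, 0.706845) → end (x,ẋ)=(0.486471, 0.732813)
phase 3: p=0.6400, T=0.500, ωT=1.741150, cosh=2.939609, sinh=2.764290; start (x,ẋ)=(0.486471, 0.732813) → end (x,ẋ)=(0.770401, 0.676301)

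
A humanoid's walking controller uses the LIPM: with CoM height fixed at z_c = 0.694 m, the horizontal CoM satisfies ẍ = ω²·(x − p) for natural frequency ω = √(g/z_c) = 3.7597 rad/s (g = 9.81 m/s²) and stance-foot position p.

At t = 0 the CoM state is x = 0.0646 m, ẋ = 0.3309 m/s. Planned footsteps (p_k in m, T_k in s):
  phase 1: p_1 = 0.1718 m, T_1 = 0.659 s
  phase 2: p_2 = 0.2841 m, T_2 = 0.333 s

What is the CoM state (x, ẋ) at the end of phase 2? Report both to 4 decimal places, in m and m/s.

phase 1: p=0.1718, T=0.659, ωT=2.477642, cosh=5.998542, sinh=5.914601; start (x,ẋ)=(0.064600, 0.330900) → end (x,ẋ)=(0.049314, -0.398902)
phase 2: p=0.2841, T=0.333, ωT=1.251980, cosh=1.891600, sinh=1.605661; start (x,ẋ)=(0.049314, -0.398902) → end (x,ẋ)=(-0.330381, -2.171920)

x = -0.3304, ẋ = -2.1719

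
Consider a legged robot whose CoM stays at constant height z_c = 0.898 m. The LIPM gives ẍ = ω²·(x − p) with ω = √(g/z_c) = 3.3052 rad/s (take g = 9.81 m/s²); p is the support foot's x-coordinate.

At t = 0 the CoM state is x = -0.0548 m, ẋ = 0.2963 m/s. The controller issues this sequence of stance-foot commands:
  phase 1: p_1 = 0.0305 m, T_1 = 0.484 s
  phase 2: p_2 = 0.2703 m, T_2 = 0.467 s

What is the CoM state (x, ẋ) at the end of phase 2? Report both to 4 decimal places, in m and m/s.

phase 1: p=0.0305, T=0.484, ωT=1.599717, cosh=2.576792, sinh=2.374838; start (x,ẋ)=(-0.054800, 0.296300) → end (x,ẋ)=(0.023596, 0.093957)
phase 2: p=0.2703, T=0.467, ωT=1.543528, cosh=2.447352, sinh=2.233726; start (x,ẋ)=(0.023596, 0.093957) → end (x,ẋ)=(-0.269974, -1.591449)

x = -0.2700, ẋ = -1.5914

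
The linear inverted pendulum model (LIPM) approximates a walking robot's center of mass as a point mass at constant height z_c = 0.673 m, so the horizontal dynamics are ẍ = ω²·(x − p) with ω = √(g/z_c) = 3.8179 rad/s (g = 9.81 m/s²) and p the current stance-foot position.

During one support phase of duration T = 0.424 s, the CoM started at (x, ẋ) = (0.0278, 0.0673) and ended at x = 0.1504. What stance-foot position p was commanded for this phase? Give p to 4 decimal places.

ωT = 3.8179·0.424 = 1.618790; cosh(ωT) = 2.622558, sinh(ωT) = 2.424420
x(T) = p + (x₀−p)·cosh(ωT) + (ẋ₀/ω)·sinh(ωT) ⇒ p·(1 − cosh) = x(T) − x₀·cosh − (ẋ₀/ω)·sinh
numerator   = 0.1504 − (0.0278)·2.622558 − (0.0673/3.8179)·2.424420 = 0.034756
denominator = 1 − 2.622558 = -1.622558
p = 0.034756 / -1.622558 = -0.0214

p = -0.0214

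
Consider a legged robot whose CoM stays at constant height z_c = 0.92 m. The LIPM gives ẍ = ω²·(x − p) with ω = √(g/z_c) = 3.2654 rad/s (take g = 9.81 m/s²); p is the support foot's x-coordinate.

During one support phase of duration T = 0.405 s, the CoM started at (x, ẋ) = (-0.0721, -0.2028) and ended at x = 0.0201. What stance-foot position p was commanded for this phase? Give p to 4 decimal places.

p = -0.2707

ωT = 3.2654·0.405 = 1.322487; cosh(ωT) = 2.009607, sinh(ωT) = 1.743136
x(T) = p + (x₀−p)·cosh(ωT) + (ẋ₀/ω)·sinh(ωT) ⇒ p·(1 − cosh) = x(T) − x₀·cosh − (ẋ₀/ω)·sinh
numerator   = 0.0201 − (-0.0721)·2.009607 − (-0.2028/3.2654)·1.743136 = 0.273251
denominator = 1 − 2.009607 = -1.009607
p = 0.273251 / -1.009607 = -0.2707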